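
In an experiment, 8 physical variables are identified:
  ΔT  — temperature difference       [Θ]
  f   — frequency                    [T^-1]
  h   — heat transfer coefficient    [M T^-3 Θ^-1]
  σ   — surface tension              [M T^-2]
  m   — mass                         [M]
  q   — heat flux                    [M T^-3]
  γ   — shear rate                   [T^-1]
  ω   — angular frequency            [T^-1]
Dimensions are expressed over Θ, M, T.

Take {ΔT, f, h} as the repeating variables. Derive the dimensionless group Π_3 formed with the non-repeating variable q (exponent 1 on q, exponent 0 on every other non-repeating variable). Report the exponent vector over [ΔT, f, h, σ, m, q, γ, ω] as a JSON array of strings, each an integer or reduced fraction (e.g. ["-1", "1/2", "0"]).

["-1", "0", "-1", "0", "0", "1", "0", "0"]

Write exponents as rows Θ,M,T / cols ΔT,f,h,σ,m,q,γ,ω:
  Θ: [ 1  0 -1  0  0  0  0  0]
  M: [ 0  0  1  1  1  1  0  0]
  T: [ 0 -1 -3 -2  0 -3 -1 -1]
Row reduction gives pivot columns ΔT,f,h; rank = 3
Pivot set = {ΔT,f,h}, free = {σ,m,q,γ,ω}
RREF:
  r0: [   1    0    0    1    1    1    0    0]
  r1: [   0    1    0   -1   -3    0    1    1]
  r2: [   0    0    1    1    1    1    0    0]
Fix exponent of q at 1, σ at 0, m at 0, γ at 0, ω at 0; solve each RREF row for its pivot's exponent:
  r0: exp(ΔT) + (1)·1 = 0 ⇒ exp(ΔT) = -1
  r1: exp(f) + (0)·1 = 0 ⇒ exp(f) = 0
  r2: exp(h) + (1)·1 = 0 ⇒ exp(h) = -1
Π_3 = ΔT^-1 · h^-1 · q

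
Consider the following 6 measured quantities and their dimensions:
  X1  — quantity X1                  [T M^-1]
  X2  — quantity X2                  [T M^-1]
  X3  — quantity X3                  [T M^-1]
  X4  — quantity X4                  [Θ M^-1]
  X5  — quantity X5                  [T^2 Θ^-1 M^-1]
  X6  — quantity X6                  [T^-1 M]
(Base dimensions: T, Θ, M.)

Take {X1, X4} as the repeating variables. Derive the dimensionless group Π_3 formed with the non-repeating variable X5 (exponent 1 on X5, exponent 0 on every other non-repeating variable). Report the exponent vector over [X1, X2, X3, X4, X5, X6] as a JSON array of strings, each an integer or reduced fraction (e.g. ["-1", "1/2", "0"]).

Write exponents as rows T,Θ,M / cols X1,X2,X3,X4,X5,X6:
  T: [ 1  1  1  0  2 -1]
  Θ: [ 0  0  0  1 -1  0]
  M: [-1 -1 -1 -1 -1  1]
Row reduction gives pivot columns X1,X4; rank = 2
Pivot set = {X1,X4}, free = {X2,X3,X5,X6}
RREF:
  r0: [   1    1    1    0    2   -1]
  r1: [   0    0    0    1   -1    0]
  r2: [   0    0    0    0    0    0]
Fix exponent of X5 at 1, X2 at 0, X3 at 0, X6 at 0; solve each RREF row for its pivot's exponent:
  r0: exp(X1) + (2)·1 = 0 ⇒ exp(X1) = -2
  r1: exp(X4) + (-1)·1 = 0 ⇒ exp(X4) = 1
Π_3 = X1^-2 · X4 · X5

["-2", "0", "0", "1", "1", "0"]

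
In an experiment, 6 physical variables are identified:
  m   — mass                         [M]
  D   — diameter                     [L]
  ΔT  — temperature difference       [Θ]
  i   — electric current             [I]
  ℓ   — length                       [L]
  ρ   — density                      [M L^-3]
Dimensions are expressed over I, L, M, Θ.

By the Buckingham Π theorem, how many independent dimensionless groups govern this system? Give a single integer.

Write exponents as rows I,L,M,Θ / cols m,D,ΔT,i,ℓ,ρ:
  I: [ 0  0  0  1  0  0]
  L: [ 0  1  0  0  1 -3]
  M: [ 1  0  0  0  0  1]
  Θ: [ 0  0  1  0  0  0]
RREF → pivots at {m,D,ΔT,i} ⇒ r = 4
n=6, r=4 ⇒ 2 dimensionless groups

2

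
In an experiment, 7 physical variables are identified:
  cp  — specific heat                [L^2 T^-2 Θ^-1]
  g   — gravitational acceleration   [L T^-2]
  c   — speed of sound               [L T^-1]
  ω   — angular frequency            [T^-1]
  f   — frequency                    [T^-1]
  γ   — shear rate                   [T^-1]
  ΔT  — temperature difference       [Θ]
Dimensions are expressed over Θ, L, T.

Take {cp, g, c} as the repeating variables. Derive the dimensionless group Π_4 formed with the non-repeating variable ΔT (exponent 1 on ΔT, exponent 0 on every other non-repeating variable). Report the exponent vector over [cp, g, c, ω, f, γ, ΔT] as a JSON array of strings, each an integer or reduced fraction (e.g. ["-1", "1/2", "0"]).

["1", "0", "-2", "0", "0", "0", "1"]

Exponent matrix [Θ,L,T] × [cp,g,c,ω,f,γ,ΔT]:
  Θ: [-1  0  0  0  0  0  1]
  L: [ 2  1  1  0  0  0  0]
  T: [-2 -2 -1 -1 -1 -1  0]
RREF → pivots at {cp,g,c} ⇒ r = 3
Repeat: cp,g,c; free: ω,f,γ,ΔT
RREF:
  r0: [   1    0    0    0    0    0   -1]
  r1: [   0    1    0    1    1    1    0]
  r2: [   0    0    1   -1   -1   -1    2]
Fix exponent of ΔT at 1, ω at 0, f at 0, γ at 0; solve each RREF row for its pivot's exponent:
  r0: exp(cp) + (-1)·1 = 0 ⇒ exp(cp) = 1
  r1: exp(g) + (0)·1 = 0 ⇒ exp(g) = 0
  r2: exp(c) + (2)·1 = 0 ⇒ exp(c) = -2
Π_4 = cp · c^-2 · ΔT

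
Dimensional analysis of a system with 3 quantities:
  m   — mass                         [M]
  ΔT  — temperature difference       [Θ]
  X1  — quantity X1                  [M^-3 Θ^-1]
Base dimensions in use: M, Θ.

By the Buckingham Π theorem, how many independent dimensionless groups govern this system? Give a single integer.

1

Dimensional matrix (M×Θ by m×ΔT×X1):
  M: [ 1  0 -3]
  Θ: [ 0  1 -1]
Row reduction gives pivot columns m,ΔT; rank = 2
n=3, r=2 ⇒ 1 dimensionless group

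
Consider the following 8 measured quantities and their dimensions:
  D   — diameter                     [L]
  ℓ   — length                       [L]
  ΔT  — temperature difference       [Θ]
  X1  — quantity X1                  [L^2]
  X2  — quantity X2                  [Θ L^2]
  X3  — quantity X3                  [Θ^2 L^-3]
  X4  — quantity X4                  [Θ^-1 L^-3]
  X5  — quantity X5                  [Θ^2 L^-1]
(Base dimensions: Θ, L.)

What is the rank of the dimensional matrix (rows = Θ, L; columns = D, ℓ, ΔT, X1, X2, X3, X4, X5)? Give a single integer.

Write exponents as rows Θ,L / cols D,ℓ,ΔT,X1,X2,X3,X4,X5:
  Θ: [ 0  0  1  0  1  2 -1  2]
  L: [ 1  1  0  2  2 -3 -3 -1]
RREF → pivots at {D,ΔT} ⇒ r = 2

2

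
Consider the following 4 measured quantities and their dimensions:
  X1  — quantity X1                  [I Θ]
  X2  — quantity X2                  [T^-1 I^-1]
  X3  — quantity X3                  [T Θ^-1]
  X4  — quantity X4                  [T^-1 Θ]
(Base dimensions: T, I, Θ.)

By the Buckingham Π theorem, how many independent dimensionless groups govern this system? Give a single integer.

Write exponents as rows T,I,Θ / cols X1,X2,X3,X4:
  T: [ 0 -1  1 -1]
  I: [ 1 -1  0  0]
  Θ: [ 1  0 -1  1]
Echelon form has 2 nonzero rows (pivots: X1,X2)
4 vars − rank 2 = 2 Π groups

2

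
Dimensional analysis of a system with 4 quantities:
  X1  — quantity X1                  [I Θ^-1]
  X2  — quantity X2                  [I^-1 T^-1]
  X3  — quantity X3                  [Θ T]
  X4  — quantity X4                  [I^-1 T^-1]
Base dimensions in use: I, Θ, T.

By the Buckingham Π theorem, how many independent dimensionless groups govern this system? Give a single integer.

2

Exponent matrix [I,Θ,T] × [X1,X2,X3,X4]:
  I: [ 1 -1  0 -1]
  Θ: [-1  0  1  0]
  T: [ 0 -1  1 -1]
RREF → pivots at {X1,X2} ⇒ r = 2
n=4, r=2 ⇒ 2 dimensionless groups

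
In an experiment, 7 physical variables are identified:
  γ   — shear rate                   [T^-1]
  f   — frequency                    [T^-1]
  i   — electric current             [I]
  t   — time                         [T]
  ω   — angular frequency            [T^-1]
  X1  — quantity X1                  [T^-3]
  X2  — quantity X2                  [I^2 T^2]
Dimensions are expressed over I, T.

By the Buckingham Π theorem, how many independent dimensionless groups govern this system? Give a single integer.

Write exponents as rows I,T / cols γ,f,i,t,ω,X1,X2:
  I: [ 0  0  1  0  0  0  2]
  T: [-1 -1  0  1 -1 -3  2]
RREF → pivots at {γ,i} ⇒ r = 2
7 vars − rank 2 = 5 Π groups

5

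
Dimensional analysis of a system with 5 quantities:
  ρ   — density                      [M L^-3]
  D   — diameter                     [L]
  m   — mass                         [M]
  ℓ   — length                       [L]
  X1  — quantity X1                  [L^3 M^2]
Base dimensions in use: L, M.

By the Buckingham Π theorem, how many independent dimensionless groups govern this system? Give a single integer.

3

Dimensional matrix (L×M by ρ×D×m×ℓ×X1):
  L: [-3  1  0  1  3]
  M: [ 1  0  1  0  2]
RREF → pivots at {ρ,D} ⇒ r = 2
n=5, r=2 ⇒ 3 dimensionless groups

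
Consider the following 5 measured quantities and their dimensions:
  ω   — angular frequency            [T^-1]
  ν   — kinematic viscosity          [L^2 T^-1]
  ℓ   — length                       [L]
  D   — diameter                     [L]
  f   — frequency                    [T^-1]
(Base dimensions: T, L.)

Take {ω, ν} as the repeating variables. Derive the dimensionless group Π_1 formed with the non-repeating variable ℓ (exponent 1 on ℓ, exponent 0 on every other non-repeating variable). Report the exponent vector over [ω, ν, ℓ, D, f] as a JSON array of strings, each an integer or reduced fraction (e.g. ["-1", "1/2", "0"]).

["1/2", "-1/2", "1", "0", "0"]

Exponent matrix [T,L] × [ω,ν,ℓ,D,f]:
  T: [-1 -1  0  0 -1]
  L: [ 0  2  1  1  0]
Echelon form has 2 nonzero rows (pivots: ω,ν)
Pivot set = {ω,ν}, free = {ℓ,D,f}
RREF:
  r0: [   1    0 -1/2 -1/2    1]
  r1: [   0    1  1/2  1/2    0]
Fix exponent of ℓ at 1, D at 0, f at 0; solve each RREF row for its pivot's exponent:
  r0: exp(ω) + (-1/2)·1 = 0 ⇒ exp(ω) = 1/2
  r1: exp(ν) + (1/2)·1 = 0 ⇒ exp(ν) = -1/2
Π_1 = ω^(1/2) · ν^(-1/2) · ℓ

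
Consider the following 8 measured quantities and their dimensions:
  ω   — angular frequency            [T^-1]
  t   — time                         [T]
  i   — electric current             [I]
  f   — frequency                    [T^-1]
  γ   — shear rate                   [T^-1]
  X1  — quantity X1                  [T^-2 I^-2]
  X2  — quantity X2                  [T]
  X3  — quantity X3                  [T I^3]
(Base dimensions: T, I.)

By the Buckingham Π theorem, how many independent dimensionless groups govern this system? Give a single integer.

6

Write exponents as rows T,I / cols ω,t,i,f,γ,X1,X2,X3:
  T: [-1  1  0 -1 -1 -2  1  1]
  I: [ 0  0  1  0  0 -2  0  3]
RREF → pivots at {ω,i} ⇒ r = 2
Π count = n − r = 8 − 2 = 6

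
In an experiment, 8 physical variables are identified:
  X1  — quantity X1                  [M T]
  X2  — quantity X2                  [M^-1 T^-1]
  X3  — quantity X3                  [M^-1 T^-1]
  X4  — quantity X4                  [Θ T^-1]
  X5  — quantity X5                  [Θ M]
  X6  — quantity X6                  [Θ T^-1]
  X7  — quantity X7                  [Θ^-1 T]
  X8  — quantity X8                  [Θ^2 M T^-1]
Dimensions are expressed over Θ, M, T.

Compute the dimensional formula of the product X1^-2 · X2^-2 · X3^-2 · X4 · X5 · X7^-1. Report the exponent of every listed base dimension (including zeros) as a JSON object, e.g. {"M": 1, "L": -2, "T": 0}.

Exponent matrix [Θ,M,T] × [X1,X2,X3,X4,X5,X6,X7,X8]:
  Θ: [ 0  0  0  1  1  1 -1  2]
  M: [ 1 -1 -1  0  1  0  0  1]
  T: [ 1 -1 -1 -1  0 -1  1 -1]
  [Θ]: (-2)·0+(-2)·0+(-2)·0+(1)·1+(1)·1+(-1)·-1 = 3
  [M]: (-2)·1+(-2)·-1+(-2)·-1+(1)·0+(1)·1+(-1)·0 = 3
  [T]: (-2)·1+(-2)·-1+(-2)·-1+(1)·-1+(1)·0+(-1)·1 = 0
⇒ Θ^3 M^3

{"Θ": 3, "M": 3, "T": 0}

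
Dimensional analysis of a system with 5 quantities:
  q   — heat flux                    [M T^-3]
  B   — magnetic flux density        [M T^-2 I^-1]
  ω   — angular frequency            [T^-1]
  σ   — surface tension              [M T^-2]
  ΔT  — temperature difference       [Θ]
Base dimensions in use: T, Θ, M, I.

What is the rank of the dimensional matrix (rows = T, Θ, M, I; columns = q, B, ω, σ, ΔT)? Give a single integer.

4

Dimensional matrix (T×Θ×M×I by q×B×ω×σ×ΔT):
  T: [-3 -2 -1 -2  0]
  Θ: [ 0  0  0  0  1]
  M: [ 1  1  0  1  0]
  I: [ 0 -1  0  0  0]
Echelon form has 4 nonzero rows (pivots: q,B,ω,ΔT)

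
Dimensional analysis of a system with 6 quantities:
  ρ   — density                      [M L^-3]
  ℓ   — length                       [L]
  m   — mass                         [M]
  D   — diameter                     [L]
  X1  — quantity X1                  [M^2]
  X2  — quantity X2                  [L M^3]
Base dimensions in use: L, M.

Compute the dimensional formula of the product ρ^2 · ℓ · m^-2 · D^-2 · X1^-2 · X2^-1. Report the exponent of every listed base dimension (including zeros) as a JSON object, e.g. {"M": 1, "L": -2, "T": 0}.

{"L": -8, "M": -7}

Write exponents as rows L,M / cols ρ,ℓ,m,D,X1,X2:
  L: [-3  1  0  1  0  1]
  M: [ 1  0  1  0  2  3]
  [L]: (2)·-3+(1)·1+(-2)·0+(-2)·1+(-2)·0+(-1)·1 = -8
  [M]: (2)·1+(1)·0+(-2)·1+(-2)·0+(-2)·2+(-1)·3 = -7
⇒ L^-8 M^-7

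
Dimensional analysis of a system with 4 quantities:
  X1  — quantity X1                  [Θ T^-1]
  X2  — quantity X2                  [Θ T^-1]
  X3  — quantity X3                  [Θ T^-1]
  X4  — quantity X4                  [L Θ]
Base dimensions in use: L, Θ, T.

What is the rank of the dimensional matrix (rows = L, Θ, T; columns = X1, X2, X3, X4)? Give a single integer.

Exponent matrix [L,Θ,T] × [X1,X2,X3,X4]:
  L: [ 0  0  0  1]
  Θ: [ 1  1  1  1]
  T: [-1 -1 -1  0]
Row reduction gives pivot columns X1,X4; rank = 2

2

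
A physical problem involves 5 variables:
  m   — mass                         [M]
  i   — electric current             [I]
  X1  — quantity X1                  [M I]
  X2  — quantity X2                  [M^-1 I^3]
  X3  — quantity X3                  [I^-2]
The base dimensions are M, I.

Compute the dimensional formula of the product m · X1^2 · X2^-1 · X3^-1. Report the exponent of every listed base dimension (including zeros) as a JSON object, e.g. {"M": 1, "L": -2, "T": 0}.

Exponent matrix [M,I] × [m,i,X1,X2,X3]:
  M: [ 1  0  1 -1  0]
  I: [ 0  1  1  3 -2]
  [M]: (1)·1+(2)·1+(-1)·-1+(-1)·0 = 4
  [I]: (1)·0+(2)·1+(-1)·3+(-1)·-2 = 1
⇒ M^4 I

{"M": 4, "I": 1}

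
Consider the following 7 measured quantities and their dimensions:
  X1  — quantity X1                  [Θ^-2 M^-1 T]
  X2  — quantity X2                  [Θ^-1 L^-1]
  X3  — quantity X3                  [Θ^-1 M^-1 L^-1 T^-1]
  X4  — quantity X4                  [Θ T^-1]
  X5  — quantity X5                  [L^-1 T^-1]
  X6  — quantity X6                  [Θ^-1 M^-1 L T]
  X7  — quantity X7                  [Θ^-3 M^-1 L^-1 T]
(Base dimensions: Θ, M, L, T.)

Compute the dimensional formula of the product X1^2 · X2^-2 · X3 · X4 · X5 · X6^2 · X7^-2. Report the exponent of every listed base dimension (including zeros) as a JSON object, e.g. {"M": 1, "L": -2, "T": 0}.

Write exponents as rows Θ,M,L,T / cols X1,X2,X3,X4,X5,X6,X7:
  Θ: [-2 -1 -1  1  0 -1 -3]
  M: [-1  0 -1  0  0 -1 -1]
  L: [ 0 -1 -1  0 -1  1 -1]
  T: [ 1  0 -1 -1 -1  1  1]
  [Θ]: (2)·-2+(-2)·-1+(1)·-1+(1)·1+(1)·0+(2)·-1+(-2)·-3 = 2
  [M]: (2)·-1+(-2)·0+(1)·-1+(1)·0+(1)·0+(2)·-1+(-2)·-1 = -3
  [L]: (2)·0+(-2)·-1+(1)·-1+(1)·0+(1)·-1+(2)·1+(-2)·-1 = 4
  [T]: (2)·1+(-2)·0+(1)·-1+(1)·-1+(1)·-1+(2)·1+(-2)·1 = -1
⇒ Θ^2 M^-3 L^4 T^-1

{"Θ": 2, "M": -3, "L": 4, "T": -1}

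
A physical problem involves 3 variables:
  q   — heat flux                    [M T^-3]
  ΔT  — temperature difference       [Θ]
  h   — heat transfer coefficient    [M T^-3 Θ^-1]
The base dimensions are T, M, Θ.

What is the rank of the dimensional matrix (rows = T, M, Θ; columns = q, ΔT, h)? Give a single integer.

2

Exponent matrix [T,M,Θ] × [q,ΔT,h]:
  T: [-3  0 -3]
  M: [ 1  0  1]
  Θ: [ 0  1 -1]
Echelon form has 2 nonzero rows (pivots: q,ΔT)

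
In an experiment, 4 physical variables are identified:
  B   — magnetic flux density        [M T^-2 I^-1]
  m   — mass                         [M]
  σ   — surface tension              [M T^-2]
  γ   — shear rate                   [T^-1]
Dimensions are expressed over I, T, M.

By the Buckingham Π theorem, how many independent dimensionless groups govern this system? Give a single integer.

1

Exponent matrix [I,T,M] × [B,m,σ,γ]:
  I: [-1  0  0  0]
  T: [-2  0 -2 -1]
  M: [ 1  1  1  0]
Row reduction gives pivot columns B,m,σ; rank = 3
Π count = n − r = 4 − 3 = 1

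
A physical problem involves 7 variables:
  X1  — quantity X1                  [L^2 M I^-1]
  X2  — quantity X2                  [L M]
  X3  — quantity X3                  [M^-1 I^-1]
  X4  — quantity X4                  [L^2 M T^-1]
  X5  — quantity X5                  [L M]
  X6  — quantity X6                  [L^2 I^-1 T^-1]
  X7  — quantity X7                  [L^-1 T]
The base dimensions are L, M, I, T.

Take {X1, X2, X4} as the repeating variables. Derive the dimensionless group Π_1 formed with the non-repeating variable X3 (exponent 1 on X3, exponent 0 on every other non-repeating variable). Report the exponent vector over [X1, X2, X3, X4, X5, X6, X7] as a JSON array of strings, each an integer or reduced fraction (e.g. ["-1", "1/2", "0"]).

Write exponents as rows L,M,I,T / cols X1,X2,X3,X4,X5,X6,X7:
  L: [ 2  1  0  2  1  2 -1]
  M: [ 1  1 -1  1  1  0  0]
  I: [-1  0 -1  0  0 -1  0]
  T: [ 0  0  0 -1  0 -1  1]
RREF → pivots at {X1,X2,X4} ⇒ r = 3
Pivot set = {X1,X2,X4}, free = {X3,X5,X6,X7}
RREF:
  r0: [   1    0    1    0    0    1    0]
  r1: [   0    1   -2    0    1   -2    1]
  r2: [   0    0    0    1    0    1   -1]
  r3: [   0    0    0    0    0    0    0]
Fix exponent of X3 at 1, X5 at 0, X6 at 0, X7 at 0; solve each RREF row for its pivot's exponent:
  r0: exp(X1) + (1)·1 = 0 ⇒ exp(X1) = -1
  r1: exp(X2) + (-2)·1 = 0 ⇒ exp(X2) = 2
  r2: exp(X4) + (0)·1 = 0 ⇒ exp(X4) = 0
Π_1 = X1^-1 · X2^2 · X3

["-1", "2", "1", "0", "0", "0", "0"]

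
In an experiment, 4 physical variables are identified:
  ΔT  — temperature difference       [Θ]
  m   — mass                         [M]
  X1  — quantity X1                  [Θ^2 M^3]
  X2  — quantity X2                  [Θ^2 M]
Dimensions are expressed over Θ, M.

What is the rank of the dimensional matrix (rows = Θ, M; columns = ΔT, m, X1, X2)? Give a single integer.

Dimensional matrix (Θ×M by ΔT×m×X1×X2):
  Θ: [ 1  0  2  2]
  M: [ 0  1  3  1]
Echelon form has 2 nonzero rows (pivots: ΔT,m)

2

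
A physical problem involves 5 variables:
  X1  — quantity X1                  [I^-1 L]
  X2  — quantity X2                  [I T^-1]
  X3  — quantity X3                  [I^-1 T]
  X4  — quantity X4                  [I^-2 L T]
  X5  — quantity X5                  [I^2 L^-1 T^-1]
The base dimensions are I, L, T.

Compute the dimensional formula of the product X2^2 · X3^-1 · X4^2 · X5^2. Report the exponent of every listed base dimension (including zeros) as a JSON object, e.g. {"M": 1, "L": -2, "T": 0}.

Dimensional matrix (I×L×T by X1×X2×X3×X4×X5):
  I: [-1  1 -1 -2  2]
  L: [ 1  0  0  1 -1]
  T: [ 0 -1  1  1 -1]
  [I]: (2)·1+(-1)·-1+(2)·-2+(2)·2 = 3
  [L]: (2)·0+(-1)·0+(2)·1+(2)·-1 = 0
  [T]: (2)·-1+(-1)·1+(2)·1+(2)·-1 = -3
⇒ I^3 T^-3

{"I": 3, "L": 0, "T": -3}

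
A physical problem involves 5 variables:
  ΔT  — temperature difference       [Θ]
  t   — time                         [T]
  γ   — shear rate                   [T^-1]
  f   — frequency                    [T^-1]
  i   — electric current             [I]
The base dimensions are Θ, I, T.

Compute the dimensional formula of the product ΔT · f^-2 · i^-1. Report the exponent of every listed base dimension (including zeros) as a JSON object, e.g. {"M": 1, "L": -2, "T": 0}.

{"Θ": 1, "I": -1, "T": 2}

Dimensional matrix (Θ×I×T by ΔT×t×γ×f×i):
  Θ: [ 1  0  0  0  0]
  I: [ 0  0  0  0  1]
  T: [ 0  1 -1 -1  0]
  [Θ]: (1)·1+(-2)·0+(-1)·0 = 1
  [I]: (1)·0+(-2)·0+(-1)·1 = -1
  [T]: (1)·0+(-2)·-1+(-1)·0 = 2
⇒ Θ I^-1 T^2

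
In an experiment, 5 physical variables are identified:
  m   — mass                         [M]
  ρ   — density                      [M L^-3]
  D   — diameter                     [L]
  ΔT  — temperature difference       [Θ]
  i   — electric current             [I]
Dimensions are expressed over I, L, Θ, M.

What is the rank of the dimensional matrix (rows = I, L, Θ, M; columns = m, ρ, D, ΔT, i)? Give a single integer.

Exponent matrix [I,L,Θ,M] × [m,ρ,D,ΔT,i]:
  I: [ 0  0  0  0  1]
  L: [ 0 -3  1  0  0]
  Θ: [ 0  0  0  1  0]
  M: [ 1  1  0  0  0]
RREF → pivots at {m,ρ,ΔT,i} ⇒ r = 4

4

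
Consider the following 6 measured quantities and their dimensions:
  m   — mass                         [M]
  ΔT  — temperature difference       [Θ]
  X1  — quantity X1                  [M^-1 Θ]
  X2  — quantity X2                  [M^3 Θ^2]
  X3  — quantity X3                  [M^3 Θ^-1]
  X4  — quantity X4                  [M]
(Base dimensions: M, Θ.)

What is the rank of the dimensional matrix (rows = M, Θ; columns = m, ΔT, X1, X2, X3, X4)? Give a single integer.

2

Dimensional matrix (M×Θ by m×ΔT×X1×X2×X3×X4):
  M: [ 1  0 -1  3  3  1]
  Θ: [ 0  1  1  2 -1  0]
RREF → pivots at {m,ΔT} ⇒ r = 2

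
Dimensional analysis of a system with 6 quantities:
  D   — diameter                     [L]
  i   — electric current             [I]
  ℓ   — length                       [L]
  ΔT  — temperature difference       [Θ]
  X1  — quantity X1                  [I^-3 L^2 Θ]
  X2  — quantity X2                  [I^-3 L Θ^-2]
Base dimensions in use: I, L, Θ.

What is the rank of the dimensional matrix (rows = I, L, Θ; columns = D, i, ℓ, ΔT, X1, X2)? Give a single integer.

3

Exponent matrix [I,L,Θ] × [D,i,ℓ,ΔT,X1,X2]:
  I: [ 0  1  0  0 -3 -3]
  L: [ 1  0  1  0  2  1]
  Θ: [ 0  0  0  1  1 -2]
RREF → pivots at {D,i,ΔT} ⇒ r = 3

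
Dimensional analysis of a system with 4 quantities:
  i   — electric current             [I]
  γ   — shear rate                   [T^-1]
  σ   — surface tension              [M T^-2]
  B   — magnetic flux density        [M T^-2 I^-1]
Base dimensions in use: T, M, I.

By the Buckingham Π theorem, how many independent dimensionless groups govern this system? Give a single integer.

1

Write exponents as rows T,M,I / cols i,γ,σ,B:
  T: [ 0 -1 -2 -2]
  M: [ 0  0  1  1]
  I: [ 1  0  0 -1]
RREF → pivots at {i,γ,σ} ⇒ r = 3
n=4, r=3 ⇒ 1 dimensionless group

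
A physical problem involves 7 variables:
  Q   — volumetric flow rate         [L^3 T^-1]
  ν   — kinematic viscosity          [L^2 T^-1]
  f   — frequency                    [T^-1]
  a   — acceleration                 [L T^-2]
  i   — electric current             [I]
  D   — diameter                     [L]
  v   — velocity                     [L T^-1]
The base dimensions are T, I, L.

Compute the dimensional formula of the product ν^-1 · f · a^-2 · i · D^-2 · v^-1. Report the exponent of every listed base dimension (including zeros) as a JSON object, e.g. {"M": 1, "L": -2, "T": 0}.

Write exponents as rows T,I,L / cols Q,ν,f,a,i,D,v:
  T: [-1 -1 -1 -2  0  0 -1]
  I: [ 0  0  0  0  1  0  0]
  L: [ 3  2  0  1  0  1  1]
  [T]: (-1)·-1+(1)·-1+(-2)·-2+(1)·0+(-2)·0+(-1)·-1 = 5
  [I]: (-1)·0+(1)·0+(-2)·0+(1)·1+(-2)·0+(-1)·0 = 1
  [L]: (-1)·2+(1)·0+(-2)·1+(1)·0+(-2)·1+(-1)·1 = -7
⇒ T^5 I L^-7

{"T": 5, "I": 1, "L": -7}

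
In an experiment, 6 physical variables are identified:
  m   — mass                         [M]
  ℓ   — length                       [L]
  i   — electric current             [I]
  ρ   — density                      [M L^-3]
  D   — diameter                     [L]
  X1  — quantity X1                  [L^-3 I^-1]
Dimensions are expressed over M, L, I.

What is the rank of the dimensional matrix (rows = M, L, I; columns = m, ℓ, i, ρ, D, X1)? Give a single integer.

Dimensional matrix (M×L×I by m×ℓ×i×ρ×D×X1):
  M: [ 1  0  0  1  0  0]
  L: [ 0  1  0 -3  1 -3]
  I: [ 0  0  1  0  0 -1]
Row reduction gives pivot columns m,ℓ,i; rank = 3

3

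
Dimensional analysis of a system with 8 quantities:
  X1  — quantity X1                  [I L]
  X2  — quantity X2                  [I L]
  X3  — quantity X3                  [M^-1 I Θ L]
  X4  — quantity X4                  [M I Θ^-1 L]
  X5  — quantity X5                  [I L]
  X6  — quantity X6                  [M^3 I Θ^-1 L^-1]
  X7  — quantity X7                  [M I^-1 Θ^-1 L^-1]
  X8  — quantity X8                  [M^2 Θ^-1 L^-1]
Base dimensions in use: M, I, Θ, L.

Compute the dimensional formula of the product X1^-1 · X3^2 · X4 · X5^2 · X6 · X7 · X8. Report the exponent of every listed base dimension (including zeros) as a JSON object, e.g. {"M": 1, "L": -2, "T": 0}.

{"M": 5, "I": 4, "Θ": -2, "L": 1}

Write exponents as rows M,I,Θ,L / cols X1,X2,X3,X4,X5,X6,X7,X8:
  M: [ 0  0 -1  1  0  3  1  2]
  I: [ 1  1  1  1  1  1 -1  0]
  Θ: [ 0  0  1 -1  0 -1 -1 -1]
  L: [ 1  1  1  1  1 -1 -1 -1]
  [M]: (-1)·0+(2)·-1+(1)·1+(2)·0+(1)·3+(1)·1+(1)·2 = 5
  [I]: (-1)·1+(2)·1+(1)·1+(2)·1+(1)·1+(1)·-1+(1)·0 = 4
  [Θ]: (-1)·0+(2)·1+(1)·-1+(2)·0+(1)·-1+(1)·-1+(1)·-1 = -2
  [L]: (-1)·1+(2)·1+(1)·1+(2)·1+(1)·-1+(1)·-1+(1)·-1 = 1
⇒ M^5 I^4 Θ^-2 L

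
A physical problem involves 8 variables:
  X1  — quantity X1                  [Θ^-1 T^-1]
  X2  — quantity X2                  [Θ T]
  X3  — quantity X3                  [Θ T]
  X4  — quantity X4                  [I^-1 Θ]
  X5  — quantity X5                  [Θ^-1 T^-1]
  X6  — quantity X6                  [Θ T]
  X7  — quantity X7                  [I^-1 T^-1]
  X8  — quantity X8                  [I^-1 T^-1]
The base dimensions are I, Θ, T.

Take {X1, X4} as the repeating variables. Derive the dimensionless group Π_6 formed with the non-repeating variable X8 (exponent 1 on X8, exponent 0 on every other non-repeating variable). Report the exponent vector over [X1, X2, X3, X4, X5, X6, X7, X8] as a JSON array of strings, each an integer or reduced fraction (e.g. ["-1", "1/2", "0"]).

["-1", "0", "0", "-1", "0", "0", "0", "1"]

Dimensional matrix (I×Θ×T by X1×X2×X3×X4×X5×X6×X7×X8):
  I: [ 0  0  0 -1  0  0 -1 -1]
  Θ: [-1  1  1  1 -1  1  0  0]
  T: [-1  1  1  0 -1  1 -1 -1]
Row reduction gives pivot columns X1,X4; rank = 2
Pivot set = {X1,X4}, free = {X2,X3,X5,X6,X7,X8}
RREF:
  r0: [   1   -1   -1    0    1   -1    1    1]
  r1: [   0    0    0    1    0    0    1    1]
  r2: [   0    0    0    0    0    0    0    0]
Fix exponent of X8 at 1, X2 at 0, X3 at 0, X5 at 0, X6 at 0, X7 at 0; solve each RREF row for its pivot's exponent:
  r0: exp(X1) + (1)·1 = 0 ⇒ exp(X1) = -1
  r1: exp(X4) + (1)·1 = 0 ⇒ exp(X4) = -1
Π_6 = X1^-1 · X4^-1 · X8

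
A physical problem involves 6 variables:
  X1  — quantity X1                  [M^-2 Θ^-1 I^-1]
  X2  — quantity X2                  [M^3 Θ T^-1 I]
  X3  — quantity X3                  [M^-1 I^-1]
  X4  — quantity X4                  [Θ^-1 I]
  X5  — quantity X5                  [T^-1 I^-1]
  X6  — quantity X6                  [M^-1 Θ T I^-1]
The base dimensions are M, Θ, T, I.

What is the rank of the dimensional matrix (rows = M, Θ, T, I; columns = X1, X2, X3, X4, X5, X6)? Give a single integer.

3

Exponent matrix [M,Θ,T,I] × [X1,X2,X3,X4,X5,X6]:
  M: [-2  3 -1  0  0 -1]
  Θ: [-1  1  0 -1  0  1]
  T: [ 0 -1  0  0 -1  1]
  I: [-1  1 -1  1 -1 -1]
Echelon form has 3 nonzero rows (pivots: X1,X2,X3)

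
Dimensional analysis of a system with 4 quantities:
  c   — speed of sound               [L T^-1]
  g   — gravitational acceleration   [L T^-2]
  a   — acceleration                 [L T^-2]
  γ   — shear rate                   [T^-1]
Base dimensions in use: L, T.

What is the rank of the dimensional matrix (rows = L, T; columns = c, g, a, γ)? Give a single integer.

Dimensional matrix (L×T by c×g×a×γ):
  L: [ 1  1  1  0]
  T: [-1 -2 -2 -1]
Row reduction gives pivot columns c,g; rank = 2

2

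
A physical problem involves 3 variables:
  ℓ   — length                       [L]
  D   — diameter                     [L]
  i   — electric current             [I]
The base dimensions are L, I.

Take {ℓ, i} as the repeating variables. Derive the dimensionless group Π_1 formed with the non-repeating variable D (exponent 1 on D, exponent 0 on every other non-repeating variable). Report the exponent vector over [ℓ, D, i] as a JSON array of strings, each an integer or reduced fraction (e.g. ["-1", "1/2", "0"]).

["-1", "1", "0"]

Dimensional matrix (L×I by ℓ×D×i):
  L: [ 1  1  0]
  I: [ 0  0  1]
RREF → pivots at {ℓ,i} ⇒ r = 2
Repeat: ℓ,i; free: D
RREF:
  r0: [   1    1    0]
  r1: [   0    0    1]
Fix exponent of D at 1; solve each RREF row for its pivot's exponent:
  r0: exp(ℓ) + (1)·1 = 0 ⇒ exp(ℓ) = -1
  r1: exp(i) + (0)·1 = 0 ⇒ exp(i) = 0
Π_1 = ℓ^-1 · D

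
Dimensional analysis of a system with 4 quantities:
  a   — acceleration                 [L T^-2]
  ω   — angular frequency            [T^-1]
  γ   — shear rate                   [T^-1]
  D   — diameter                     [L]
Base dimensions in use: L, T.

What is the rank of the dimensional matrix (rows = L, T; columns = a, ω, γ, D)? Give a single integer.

Write exponents as rows L,T / cols a,ω,γ,D:
  L: [ 1  0  0  1]
  T: [-2 -1 -1  0]
Row reduction gives pivot columns a,ω; rank = 2

2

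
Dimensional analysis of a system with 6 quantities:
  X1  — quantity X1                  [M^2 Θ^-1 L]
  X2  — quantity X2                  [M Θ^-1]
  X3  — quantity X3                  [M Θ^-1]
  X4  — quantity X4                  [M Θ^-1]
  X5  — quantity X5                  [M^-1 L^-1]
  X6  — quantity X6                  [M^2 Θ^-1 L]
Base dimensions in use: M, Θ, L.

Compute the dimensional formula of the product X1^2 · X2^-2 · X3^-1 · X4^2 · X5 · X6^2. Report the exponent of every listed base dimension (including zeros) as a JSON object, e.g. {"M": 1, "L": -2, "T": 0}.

Dimensional matrix (M×Θ×L by X1×X2×X3×X4×X5×X6):
  M: [ 2  1  1  1 -1  2]
  Θ: [-1 -1 -1 -1  0 -1]
  L: [ 1  0  0  0 -1  1]
  [M]: (2)·2+(-2)·1+(-1)·1+(2)·1+(1)·-1+(2)·2 = 6
  [Θ]: (2)·-1+(-2)·-1+(-1)·-1+(2)·-1+(1)·0+(2)·-1 = -3
  [L]: (2)·1+(-2)·0+(-1)·0+(2)·0+(1)·-1+(2)·1 = 3
⇒ M^6 Θ^-3 L^3

{"M": 6, "Θ": -3, "L": 3}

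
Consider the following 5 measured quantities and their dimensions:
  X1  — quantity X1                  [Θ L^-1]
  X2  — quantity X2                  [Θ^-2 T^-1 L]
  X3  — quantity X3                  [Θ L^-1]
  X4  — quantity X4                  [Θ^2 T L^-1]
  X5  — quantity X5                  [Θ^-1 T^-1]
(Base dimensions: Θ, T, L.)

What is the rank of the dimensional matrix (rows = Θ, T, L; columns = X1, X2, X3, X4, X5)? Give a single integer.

Write exponents as rows Θ,T,L / cols X1,X2,X3,X4,X5:
  Θ: [ 1 -2  1  2 -1]
  T: [ 0 -1  0  1 -1]
  L: [-1  1 -1 -1  0]
Echelon form has 2 nonzero rows (pivots: X1,X2)

2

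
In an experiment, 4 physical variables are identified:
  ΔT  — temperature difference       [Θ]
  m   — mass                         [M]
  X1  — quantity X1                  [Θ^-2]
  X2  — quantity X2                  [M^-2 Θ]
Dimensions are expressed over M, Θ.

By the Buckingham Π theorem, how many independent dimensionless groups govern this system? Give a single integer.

2

Dimensional matrix (M×Θ by ΔT×m×X1×X2):
  M: [ 0  1  0 -2]
  Θ: [ 1  0 -2  1]
Echelon form has 2 nonzero rows (pivots: ΔT,m)
4 vars − rank 2 = 2 Π groups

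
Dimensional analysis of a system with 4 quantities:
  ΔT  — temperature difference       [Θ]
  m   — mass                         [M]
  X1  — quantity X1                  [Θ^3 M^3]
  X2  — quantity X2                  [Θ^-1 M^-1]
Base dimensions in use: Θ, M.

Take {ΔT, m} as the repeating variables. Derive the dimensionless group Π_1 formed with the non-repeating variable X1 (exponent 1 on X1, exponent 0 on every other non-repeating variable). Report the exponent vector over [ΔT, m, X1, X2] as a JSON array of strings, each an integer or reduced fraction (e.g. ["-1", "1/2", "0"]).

Dimensional matrix (Θ×M by ΔT×m×X1×X2):
  Θ: [ 1  0  3 -1]
  M: [ 0  1  3 -1]
RREF → pivots at {ΔT,m} ⇒ r = 2
Repeat: ΔT,m; free: X1,X2
RREF:
  r0: [   1    0    3   -1]
  r1: [   0    1    3   -1]
Fix exponent of X1 at 1, X2 at 0; solve each RREF row for its pivot's exponent:
  r0: exp(ΔT) + (3)·1 = 0 ⇒ exp(ΔT) = -3
  r1: exp(m) + (3)·1 = 0 ⇒ exp(m) = -3
Π_1 = ΔT^-3 · m^-3 · X1

["-3", "-3", "1", "0"]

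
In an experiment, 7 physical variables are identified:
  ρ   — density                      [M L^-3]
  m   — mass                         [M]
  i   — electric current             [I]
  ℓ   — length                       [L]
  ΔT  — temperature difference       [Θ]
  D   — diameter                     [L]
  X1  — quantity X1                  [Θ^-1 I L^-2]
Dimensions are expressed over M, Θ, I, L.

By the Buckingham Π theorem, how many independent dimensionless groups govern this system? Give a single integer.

3

Exponent matrix [M,Θ,I,L] × [ρ,m,i,ℓ,ΔT,D,X1]:
  M: [ 1  1  0  0  0  0  0]
  Θ: [ 0  0  0  0  1  0 -1]
  I: [ 0  0  1  0  0  0  1]
  L: [-3  0  0  1  0  1 -2]
RREF → pivots at {ρ,m,i,ΔT} ⇒ r = 4
Π count = n − r = 7 − 4 = 3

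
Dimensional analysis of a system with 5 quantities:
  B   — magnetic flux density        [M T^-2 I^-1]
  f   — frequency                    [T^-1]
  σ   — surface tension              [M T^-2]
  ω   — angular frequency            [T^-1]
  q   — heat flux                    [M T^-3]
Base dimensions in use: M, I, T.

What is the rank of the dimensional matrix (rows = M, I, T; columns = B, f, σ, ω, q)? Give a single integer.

Dimensional matrix (M×I×T by B×f×σ×ω×q):
  M: [ 1  0  1  0  1]
  I: [-1  0  0  0  0]
  T: [-2 -1 -2 -1 -3]
Echelon form has 3 nonzero rows (pivots: B,f,σ)

3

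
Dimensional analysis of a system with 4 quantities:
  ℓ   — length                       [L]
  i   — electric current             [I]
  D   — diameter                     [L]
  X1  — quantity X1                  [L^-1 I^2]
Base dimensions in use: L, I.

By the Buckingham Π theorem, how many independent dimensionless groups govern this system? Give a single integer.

Dimensional matrix (L×I by ℓ×i×D×X1):
  L: [ 1  0  1 -1]
  I: [ 0  1  0  2]
Row reduction gives pivot columns ℓ,i; rank = 2
n=4, r=2 ⇒ 2 dimensionless groups

2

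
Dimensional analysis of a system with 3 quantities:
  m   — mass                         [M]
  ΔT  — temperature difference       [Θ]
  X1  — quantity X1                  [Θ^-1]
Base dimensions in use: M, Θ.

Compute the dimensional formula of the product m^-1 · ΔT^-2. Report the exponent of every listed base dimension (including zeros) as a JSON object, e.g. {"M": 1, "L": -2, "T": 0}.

Write exponents as rows M,Θ / cols m,ΔT,X1:
  M: [ 1  0  0]
  Θ: [ 0  1 -1]
  [M]: (-1)·1+(-2)·0 = -1
  [Θ]: (-1)·0+(-2)·1 = -2
⇒ M^-1 Θ^-2

{"M": -1, "Θ": -2}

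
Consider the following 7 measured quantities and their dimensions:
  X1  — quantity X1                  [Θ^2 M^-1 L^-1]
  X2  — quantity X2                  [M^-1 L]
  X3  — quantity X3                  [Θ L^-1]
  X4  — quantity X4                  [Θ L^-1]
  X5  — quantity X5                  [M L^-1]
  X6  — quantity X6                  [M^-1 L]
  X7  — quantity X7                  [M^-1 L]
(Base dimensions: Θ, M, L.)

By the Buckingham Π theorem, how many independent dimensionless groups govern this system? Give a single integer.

5

Dimensional matrix (Θ×M×L by X1×X2×X3×X4×X5×X6×X7):
  Θ: [ 2  0  1  1  0  0  0]
  M: [-1 -1  0  0  1 -1 -1]
  L: [-1  1 -1 -1 -1  1  1]
Echelon form has 2 nonzero rows (pivots: X1,X2)
Π count = n − r = 7 − 2 = 5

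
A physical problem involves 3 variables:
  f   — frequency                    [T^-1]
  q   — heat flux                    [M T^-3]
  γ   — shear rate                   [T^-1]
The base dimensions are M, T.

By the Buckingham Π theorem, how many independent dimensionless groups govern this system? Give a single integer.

1

Dimensional matrix (M×T by f×q×γ):
  M: [ 0  1  0]
  T: [-1 -3 -1]
Echelon form has 2 nonzero rows (pivots: f,q)
Π count = n − r = 3 − 2 = 1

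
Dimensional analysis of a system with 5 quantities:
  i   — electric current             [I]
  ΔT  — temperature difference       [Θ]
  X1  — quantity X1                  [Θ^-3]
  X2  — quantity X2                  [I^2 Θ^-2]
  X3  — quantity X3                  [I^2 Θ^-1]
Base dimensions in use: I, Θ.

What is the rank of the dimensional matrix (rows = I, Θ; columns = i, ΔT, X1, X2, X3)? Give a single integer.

Write exponents as rows I,Θ / cols i,ΔT,X1,X2,X3:
  I: [ 1  0  0  2  2]
  Θ: [ 0  1 -3 -2 -1]
Row reduction gives pivot columns i,ΔT; rank = 2

2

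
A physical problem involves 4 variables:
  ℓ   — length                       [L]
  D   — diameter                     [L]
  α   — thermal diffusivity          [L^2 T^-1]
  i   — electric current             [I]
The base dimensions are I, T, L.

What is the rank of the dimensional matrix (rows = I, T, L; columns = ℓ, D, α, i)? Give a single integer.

Write exponents as rows I,T,L / cols ℓ,D,α,i:
  I: [ 0  0  0  1]
  T: [ 0  0 -1  0]
  L: [ 1  1  2  0]
Row reduction gives pivot columns ℓ,α,i; rank = 3

3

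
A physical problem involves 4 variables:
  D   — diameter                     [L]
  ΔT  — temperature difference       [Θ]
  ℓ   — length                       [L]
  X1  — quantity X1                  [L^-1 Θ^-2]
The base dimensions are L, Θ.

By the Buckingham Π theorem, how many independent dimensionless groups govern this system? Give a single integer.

Dimensional matrix (L×Θ by D×ΔT×ℓ×X1):
  L: [ 1  0  1 -1]
  Θ: [ 0  1  0 -2]
Echelon form has 2 nonzero rows (pivots: D,ΔT)
n=4, r=2 ⇒ 2 dimensionless groups

2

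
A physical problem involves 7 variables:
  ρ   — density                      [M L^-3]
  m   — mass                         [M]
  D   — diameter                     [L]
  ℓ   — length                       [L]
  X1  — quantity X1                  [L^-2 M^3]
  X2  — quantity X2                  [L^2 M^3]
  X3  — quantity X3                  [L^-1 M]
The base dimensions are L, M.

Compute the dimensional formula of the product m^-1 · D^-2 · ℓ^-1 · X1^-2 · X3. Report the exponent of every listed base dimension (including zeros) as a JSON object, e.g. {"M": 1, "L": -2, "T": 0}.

Write exponents as rows L,M / cols ρ,m,D,ℓ,X1,X2,X3:
  L: [-3  0  1  1 -2  2 -1]
  M: [ 1  1  0  0  3  3  1]
  [L]: (-1)·0+(-2)·1+(-1)·1+(-2)·-2+(1)·-1 = 0
  [M]: (-1)·1+(-2)·0+(-1)·0+(-2)·3+(1)·1 = -6
⇒ M^-6

{"L": 0, "M": -6}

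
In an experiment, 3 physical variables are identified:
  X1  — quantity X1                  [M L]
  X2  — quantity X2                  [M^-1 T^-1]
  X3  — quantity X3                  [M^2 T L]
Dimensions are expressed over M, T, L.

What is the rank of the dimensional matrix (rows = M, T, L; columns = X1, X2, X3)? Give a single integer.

Write exponents as rows M,T,L / cols X1,X2,X3:
  M: [ 1 -1  2]
  T: [ 0 -1  1]
  L: [ 1  0  1]
Row reduction gives pivot columns X1,X2; rank = 2

2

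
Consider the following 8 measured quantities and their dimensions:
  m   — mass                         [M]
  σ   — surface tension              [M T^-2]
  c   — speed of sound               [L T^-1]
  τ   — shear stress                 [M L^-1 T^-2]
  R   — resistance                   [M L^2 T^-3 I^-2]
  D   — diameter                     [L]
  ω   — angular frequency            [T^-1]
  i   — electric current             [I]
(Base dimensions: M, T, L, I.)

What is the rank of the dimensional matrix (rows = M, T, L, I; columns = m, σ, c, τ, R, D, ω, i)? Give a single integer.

4

Dimensional matrix (M×T×L×I by m×σ×c×τ×R×D×ω×i):
  M: [ 1  1  0  1  1  0  0  0]
  T: [ 0 -2 -1 -2 -3  0 -1  0]
  L: [ 0  0  1 -1  2  1  0  0]
  I: [ 0  0  0  0 -2  0  0  1]
Echelon form has 4 nonzero rows (pivots: m,σ,c,R)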